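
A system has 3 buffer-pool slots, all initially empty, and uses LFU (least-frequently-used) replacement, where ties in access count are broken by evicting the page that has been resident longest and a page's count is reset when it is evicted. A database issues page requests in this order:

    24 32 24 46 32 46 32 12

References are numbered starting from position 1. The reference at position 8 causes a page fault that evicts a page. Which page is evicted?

24

pos 1: 24: fault, frames [24]
pos 2: 32: fault, frames [24, 32]
pos 3: 24: hit
pos 4: 46: fault, frames [24, 32, 46]
pos 5: 32: hit
pos 6: 46: hit
pos 7: 32: hit
pos 8: 12: fault, evict 24, frames [32, 46, 12]
At position 8, page 24 is evicted.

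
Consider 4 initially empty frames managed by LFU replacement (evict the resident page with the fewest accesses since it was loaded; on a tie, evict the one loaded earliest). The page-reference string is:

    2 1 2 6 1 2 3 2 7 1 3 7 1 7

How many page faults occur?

2 → fault, frames {2}
1 → fault, frames {2,1}
2 → hit
6 → fault, frames {2,1,6}
1 → hit
2 → hit
3 → fault, frames {2,1,6,3}
2 → hit
7 → fault, evict 6, frames {2,1,3,7}
1 → hit
3 → hit
7 → hit
1 → hit
7 → hit
Page faults: 5.

5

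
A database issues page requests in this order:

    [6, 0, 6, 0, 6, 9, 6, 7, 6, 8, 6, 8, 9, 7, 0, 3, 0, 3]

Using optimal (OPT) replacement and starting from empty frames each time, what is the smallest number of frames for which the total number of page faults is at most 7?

4

f=1: 18 faults
f=2: 9 faults
f=3: 8 faults
f=4: 7 faults
f=5: 6 faults
f=6: 6 faults
Smallest f with faults ≤ 7 is 4.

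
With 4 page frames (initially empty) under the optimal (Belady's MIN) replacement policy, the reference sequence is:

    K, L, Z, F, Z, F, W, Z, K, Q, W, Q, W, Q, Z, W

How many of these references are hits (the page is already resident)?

10

K: fault, frames {K}
L: fault, frames {K,L}
Z: fault, frames {K,L,Z}
F: fault, frames {K,L,Z,F}
Z: hit
F: hit
W: fault, evict F, frames {K,L,Z,W}
Z: hit
K: hit
Q: fault, evict L, frames {K,Z,W,Q}
W: hit
Q: hit
W: hit
Q: hit
Z: hit
W: hit
Hits: 10.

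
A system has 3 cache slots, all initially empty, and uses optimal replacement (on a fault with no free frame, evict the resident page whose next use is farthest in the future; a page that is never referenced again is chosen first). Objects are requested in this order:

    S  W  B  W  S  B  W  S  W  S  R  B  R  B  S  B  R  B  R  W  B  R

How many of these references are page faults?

S → fault, frames [S]
W → fault, frames [S, W]
B → fault, frames [S, W, B]
W → hit
S → hit
B → hit
W → hit
S → hit
W → hit
S → hit
R → fault, evict W, frames [S, B, R]
B → hit
R → hit
B → hit
S → hit
B → hit
R → hit
B → hit
R → hit
W → fault, evict S, frames [B, R, W]
B → hit
R → hit
Page faults: 5.

5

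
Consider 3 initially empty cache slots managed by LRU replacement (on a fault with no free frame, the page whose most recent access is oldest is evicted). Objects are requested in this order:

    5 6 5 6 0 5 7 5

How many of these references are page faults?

5 -> miss, frames (5)
6 -> miss, frames (5 6)
5 -> hit
6 -> hit
0 -> miss, frames (5 6 0)
5 -> hit
7 -> miss, evict 6, frames (0 5 7)
5 -> hit
Page faults: 4.

4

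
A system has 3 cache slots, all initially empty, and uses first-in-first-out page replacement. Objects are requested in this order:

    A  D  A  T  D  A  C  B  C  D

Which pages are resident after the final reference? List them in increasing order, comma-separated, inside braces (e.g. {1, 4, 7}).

A -> fault, frames [A]
D -> fault, frames [A, D]
A -> hit
T -> fault, frames [A, D, T]
D -> hit
A -> hit
C -> fault, evict A, frames [D, T, C]
B -> fault, evict D, frames [T, C, B]
C -> hit
D -> fault, evict T, frames [C, B, D]

{B, C, D}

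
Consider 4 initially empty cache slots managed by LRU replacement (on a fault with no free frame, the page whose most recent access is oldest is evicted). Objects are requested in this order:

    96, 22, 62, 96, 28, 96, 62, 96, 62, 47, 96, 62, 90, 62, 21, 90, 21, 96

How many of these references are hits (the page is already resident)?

96 -> fault, frames {96}
22 -> fault, frames {96,22}
62 -> fault, frames {96,22,62}
96 -> hit
28 -> fault, frames {22,62,96,28}
96 -> hit
62 -> hit
96 -> hit
62 -> hit
47 -> fault, evict 22, frames {28,96,62,47}
96 -> hit
62 -> hit
90 -> fault, evict 28, frames {47,96,62,90}
62 -> hit
21 -> fault, evict 47, frames {96,90,62,21}
90 -> hit
21 -> hit
96 -> hit
Hits: 11.

11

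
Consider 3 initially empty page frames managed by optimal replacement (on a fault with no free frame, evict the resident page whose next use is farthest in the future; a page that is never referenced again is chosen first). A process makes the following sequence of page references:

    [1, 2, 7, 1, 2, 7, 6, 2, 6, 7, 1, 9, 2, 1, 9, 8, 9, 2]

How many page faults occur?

7

1: miss, frames (1)
2: miss, frames (1 2)
7: miss, frames (1 2 7)
1: hit
2: hit
7: hit
6: miss, evict 1, frames (2 7 6)
2: hit
6: hit
7: hit
1: miss, evict 6, frames (2 7 1)
9: miss, evict 7, frames (2 1 9)
2: hit
1: hit
9: hit
8: miss, evict 1, frames (2 9 8)
9: hit
2: hit
Page faults: 7.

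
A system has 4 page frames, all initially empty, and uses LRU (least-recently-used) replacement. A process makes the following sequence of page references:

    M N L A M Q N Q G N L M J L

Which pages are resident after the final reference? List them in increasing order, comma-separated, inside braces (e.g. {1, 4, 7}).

{J, L, M, N}

M → miss, frames (M)
N → miss, frames (M N)
L → miss, frames (M N L)
A → miss, frames (M N L A)
M → hit
Q → miss, evict N, frames (L A M Q)
N → miss, evict L, frames (A M Q N)
Q → hit
G → miss, evict A, frames (M N Q G)
N → hit
L → miss, evict M, frames (Q G N L)
M → miss, evict Q, frames (G N L M)
J → miss, evict G, frames (N L M J)
L → hit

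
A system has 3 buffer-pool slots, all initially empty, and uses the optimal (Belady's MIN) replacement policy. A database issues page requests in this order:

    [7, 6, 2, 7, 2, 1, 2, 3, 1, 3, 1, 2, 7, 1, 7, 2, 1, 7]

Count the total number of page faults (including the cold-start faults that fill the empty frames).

7 → miss, frames {7}
6 → miss, frames {7,6}
2 → miss, frames {7,6,2}
7 → hit
2 → hit
1 → miss, evict 6, frames {7,2,1}
2 → hit
3 → miss, evict 7, frames {2,1,3}
1 → hit
3 → hit
1 → hit
2 → hit
7 → miss, evict 3, frames {2,1,7}
1 → hit
7 → hit
2 → hit
1 → hit
7 → hit
Page faults: 6.

6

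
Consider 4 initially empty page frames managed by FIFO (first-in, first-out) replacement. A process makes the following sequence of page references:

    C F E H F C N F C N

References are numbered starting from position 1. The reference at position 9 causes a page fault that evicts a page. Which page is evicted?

F

pos 1: C → miss, frames (C)
pos 2: F → miss, frames (C F)
pos 3: E → miss, frames (C F E)
pos 4: H → miss, frames (C F E H)
pos 5: F → hit
pos 6: C → hit
pos 7: N → miss, evict C, frames (F E H N)
pos 8: F → hit
pos 9: C → miss, evict F, frames (E H N C)
At position 9, page F is evicted.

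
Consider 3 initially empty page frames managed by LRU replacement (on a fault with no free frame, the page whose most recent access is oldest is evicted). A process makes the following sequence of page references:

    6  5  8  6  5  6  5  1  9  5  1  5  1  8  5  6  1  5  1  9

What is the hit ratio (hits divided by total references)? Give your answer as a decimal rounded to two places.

6 → miss, frames {6}
5 → miss, frames {6,5}
8 → miss, frames {6,5,8}
6 → hit
5 → hit
6 → hit
5 → hit
1 → miss, evict 8, frames {6,5,1}
9 → miss, evict 6, frames {5,1,9}
5 → hit
1 → hit
5 → hit
1 → hit
8 → miss, evict 9, frames {5,1,8}
5 → hit
6 → miss, evict 1, frames {8,5,6}
1 → miss, evict 8, frames {5,6,1}
5 → hit
1 → hit
9 → miss, evict 6, frames {5,1,9}
Hits: 11 of 20 references → 11/20 = 0.5500.

0.55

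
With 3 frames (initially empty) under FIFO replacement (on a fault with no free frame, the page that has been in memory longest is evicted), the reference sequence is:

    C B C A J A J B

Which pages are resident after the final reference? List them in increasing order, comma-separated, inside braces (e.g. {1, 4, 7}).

C → miss, frames {C}
B → miss, frames {C,B}
C → hit
A → miss, frames {C,B,A}
J → miss, evict C, frames {B,A,J}
A → hit
J → hit
B → hit

{A, B, J}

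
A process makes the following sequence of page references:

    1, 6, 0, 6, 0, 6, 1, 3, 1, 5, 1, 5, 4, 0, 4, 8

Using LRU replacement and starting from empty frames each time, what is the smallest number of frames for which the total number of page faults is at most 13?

f=1: 16 faults
f=2: 9 faults
f=3: 8 faults
f=4: 8 faults
f=5: 8 faults
f=6: 7 faults
f=7: 7 faults
Smallest f with faults ≤ 13 is 2.

2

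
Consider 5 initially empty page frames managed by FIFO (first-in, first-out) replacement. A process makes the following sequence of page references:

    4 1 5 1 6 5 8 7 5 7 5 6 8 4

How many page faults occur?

4 → miss, frames {4}
1 → miss, frames {4,1}
5 → miss, frames {4,1,5}
1 → hit
6 → miss, frames {4,1,5,6}
5 → hit
8 → miss, frames {4,1,5,6,8}
7 → miss, evict 4, frames {1,5,6,8,7}
5 → hit
7 → hit
5 → hit
6 → hit
8 → hit
4 → miss, evict 1, frames {5,6,8,7,4}
Page faults: 7.

7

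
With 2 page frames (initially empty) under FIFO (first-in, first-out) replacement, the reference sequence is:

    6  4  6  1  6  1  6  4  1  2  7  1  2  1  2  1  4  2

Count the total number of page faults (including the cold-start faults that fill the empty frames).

11

6 → miss, frames (6)
4 → miss, frames (6 4)
6 → hit
1 → miss, evict 6, frames (4 1)
6 → miss, evict 4, frames (1 6)
1 → hit
6 → hit
4 → miss, evict 1, frames (6 4)
1 → miss, evict 6, frames (4 1)
2 → miss, evict 4, frames (1 2)
7 → miss, evict 1, frames (2 7)
1 → miss, evict 2, frames (7 1)
2 → miss, evict 7, frames (1 2)
1 → hit
2 → hit
1 → hit
4 → miss, evict 1, frames (2 4)
2 → hit
Page faults: 11.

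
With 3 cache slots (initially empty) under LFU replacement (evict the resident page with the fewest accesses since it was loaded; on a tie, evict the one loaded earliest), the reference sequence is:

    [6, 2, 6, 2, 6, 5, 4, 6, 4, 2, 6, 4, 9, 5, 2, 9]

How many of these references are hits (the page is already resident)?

8

6 -> miss, frames (6)
2 -> miss, frames (6 2)
6 -> hit
2 -> hit
6 -> hit
5 -> miss, frames (6 2 5)
4 -> miss, evict 5, frames (6 2 4)
6 -> hit
4 -> hit
2 -> hit
6 -> hit
4 -> hit
9 -> miss, evict 2, frames (6 4 9)
5 -> miss, evict 9, frames (6 4 5)
2 -> miss, evict 5, frames (6 4 2)
9 -> miss, evict 2, frames (6 4 9)
Hits: 8.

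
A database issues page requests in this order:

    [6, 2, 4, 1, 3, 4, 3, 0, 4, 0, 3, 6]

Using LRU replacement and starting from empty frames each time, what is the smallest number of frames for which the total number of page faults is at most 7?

3

f=1: 12 faults
f=2: 10 faults
f=3: 7 faults
f=4: 7 faults
f=5: 7 faults
f=6: 6 faults
Smallest f with faults ≤ 7 is 3.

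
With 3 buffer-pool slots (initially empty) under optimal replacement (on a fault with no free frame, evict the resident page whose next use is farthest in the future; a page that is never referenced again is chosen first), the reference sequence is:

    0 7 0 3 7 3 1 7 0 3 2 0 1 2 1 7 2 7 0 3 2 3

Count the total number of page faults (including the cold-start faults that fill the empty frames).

8

0: miss, frames (0)
7: miss, frames (0 7)
0: hit
3: miss, frames (0 7 3)
7: hit
3: hit
1: miss, evict 3, frames (0 7 1)
7: hit
0: hit
3: miss, evict 7, frames (0 1 3)
2: miss, evict 3, frames (0 1 2)
0: hit
1: hit
2: hit
1: hit
7: miss, evict 1, frames (0 2 7)
2: hit
7: hit
0: hit
3: miss, evict 7, frames (0 2 3)
2: hit
3: hit
Page faults: 8.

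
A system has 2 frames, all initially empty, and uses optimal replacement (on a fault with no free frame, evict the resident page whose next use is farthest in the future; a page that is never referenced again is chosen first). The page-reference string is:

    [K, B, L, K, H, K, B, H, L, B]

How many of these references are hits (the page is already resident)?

4

K → miss, frames {K}
B → miss, frames {K,B}
L → miss, evict B, frames {K,L}
K → hit
H → miss, evict L, frames {K,H}
K → hit
B → miss, evict K, frames {H,B}
H → hit
L → miss, evict H, frames {B,L}
B → hit
Hits: 4.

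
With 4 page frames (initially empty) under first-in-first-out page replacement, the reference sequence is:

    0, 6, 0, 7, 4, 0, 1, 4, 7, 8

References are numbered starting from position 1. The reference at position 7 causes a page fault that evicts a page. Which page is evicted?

0

pos 1: 0: miss, frames {0}
pos 2: 6: miss, frames {0,6}
pos 3: 0: hit
pos 4: 7: miss, frames {0,6,7}
pos 5: 4: miss, frames {0,6,7,4}
pos 6: 0: hit
pos 7: 1: miss, evict 0, frames {6,7,4,1}
At position 7, page 0 is evicted.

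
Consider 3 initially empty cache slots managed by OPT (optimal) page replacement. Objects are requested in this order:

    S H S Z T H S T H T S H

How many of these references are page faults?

4

S → miss, frames (S)
H → miss, frames (S H)
S → hit
Z → miss, frames (S H Z)
T → miss, evict Z, frames (S H T)
H → hit
S → hit
T → hit
H → hit
T → hit
S → hit
H → hit
Page faults: 4.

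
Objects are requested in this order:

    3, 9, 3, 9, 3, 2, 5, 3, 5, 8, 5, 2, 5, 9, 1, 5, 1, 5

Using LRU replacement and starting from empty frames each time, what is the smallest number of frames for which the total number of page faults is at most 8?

3

f=1: 18 faults
f=2: 10 faults
f=3: 8 faults
f=4: 7 faults
f=5: 6 faults
f=6: 6 faults
Smallest f with faults ≤ 8 is 3.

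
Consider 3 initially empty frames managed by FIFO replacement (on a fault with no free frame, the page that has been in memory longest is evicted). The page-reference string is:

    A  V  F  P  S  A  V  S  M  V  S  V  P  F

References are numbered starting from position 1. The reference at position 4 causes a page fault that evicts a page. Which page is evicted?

pos 1: A: fault, frames {A}
pos 2: V: fault, frames {A,V}
pos 3: F: fault, frames {A,V,F}
pos 4: P: fault, evict A, frames {V,F,P}
At position 4, page A is evicted.

A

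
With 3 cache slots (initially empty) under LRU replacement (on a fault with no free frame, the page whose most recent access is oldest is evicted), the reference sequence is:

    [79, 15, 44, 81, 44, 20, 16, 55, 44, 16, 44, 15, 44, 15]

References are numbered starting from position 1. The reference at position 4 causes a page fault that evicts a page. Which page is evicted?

79

pos 1: 79 -> fault, frames (79)
pos 2: 15 -> fault, frames (79 15)
pos 3: 44 -> fault, frames (79 15 44)
pos 4: 81 -> fault, evict 79, frames (15 44 81)
At position 4, page 79 is evicted.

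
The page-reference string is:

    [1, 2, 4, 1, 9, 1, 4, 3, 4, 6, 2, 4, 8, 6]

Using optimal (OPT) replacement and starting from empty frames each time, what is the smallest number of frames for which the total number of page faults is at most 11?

f=1: 14 faults
f=2: 10 faults
f=3: 8 faults
f=4: 7 faults
f=5: 7 faults
f=6: 7 faults
f=7: 7 faults
Smallest f with faults ≤ 11 is 2.

2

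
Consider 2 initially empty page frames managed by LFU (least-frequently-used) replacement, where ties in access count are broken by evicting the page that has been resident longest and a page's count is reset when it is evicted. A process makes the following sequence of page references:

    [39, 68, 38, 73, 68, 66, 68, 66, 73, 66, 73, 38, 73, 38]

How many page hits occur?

4

39: miss, frames {39}
68: miss, frames {39,68}
38: miss, evict 39, frames {68,38}
73: miss, evict 68, frames {38,73}
68: miss, evict 38, frames {73,68}
66: miss, evict 73, frames {68,66}
68: hit
66: hit
73: miss, evict 68, frames {66,73}
66: hit
73: hit
38: miss, evict 73, frames {66,38}
73: miss, evict 38, frames {66,73}
38: miss, evict 73, frames {66,38}
Hits: 4.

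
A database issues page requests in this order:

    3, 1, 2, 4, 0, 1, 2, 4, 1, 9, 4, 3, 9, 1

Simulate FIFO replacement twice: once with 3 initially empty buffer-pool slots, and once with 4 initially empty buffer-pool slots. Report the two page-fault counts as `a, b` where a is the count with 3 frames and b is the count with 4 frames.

3 frames: F F F F F F F F . F . F . F → 11 faults.
4 frames: F F F F F . . . . F . F . F → 8 faults.
8 < 11: adding a frame reduced faults, as is typical.

11, 8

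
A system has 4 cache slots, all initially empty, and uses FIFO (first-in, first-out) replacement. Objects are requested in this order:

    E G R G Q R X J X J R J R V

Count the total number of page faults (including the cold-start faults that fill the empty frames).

E: fault, frames {E}
G: fault, frames {E,G}
R: fault, frames {E,G,R}
G: hit
Q: fault, frames {E,G,R,Q}
R: hit
X: fault, evict E, frames {G,R,Q,X}
J: fault, evict G, frames {R,Q,X,J}
X: hit
J: hit
R: hit
J: hit
R: hit
V: fault, evict R, frames {Q,X,J,V}
Page faults: 7.

7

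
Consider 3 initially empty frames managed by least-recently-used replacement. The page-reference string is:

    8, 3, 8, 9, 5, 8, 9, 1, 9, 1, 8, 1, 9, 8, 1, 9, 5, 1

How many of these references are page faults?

8 → fault, frames (8)
3 → fault, frames (8 3)
8 → hit
9 → fault, frames (3 8 9)
5 → fault, evict 3, frames (8 9 5)
8 → hit
9 → hit
1 → fault, evict 5, frames (8 9 1)
9 → hit
1 → hit
8 → hit
1 → hit
9 → hit
8 → hit
1 → hit
9 → hit
5 → fault, evict 8, frames (1 9 5)
1 → hit
Page faults: 6.

6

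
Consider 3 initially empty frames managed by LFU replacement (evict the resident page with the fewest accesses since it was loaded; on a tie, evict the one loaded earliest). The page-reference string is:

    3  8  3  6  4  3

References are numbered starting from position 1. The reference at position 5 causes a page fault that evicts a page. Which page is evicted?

8

pos 1: 3: fault, frames [3]
pos 2: 8: fault, frames [3, 8]
pos 3: 3: hit
pos 4: 6: fault, frames [3, 8, 6]
pos 5: 4: fault, evict 8, frames [3, 6, 4]
At position 5, page 8 is evicted.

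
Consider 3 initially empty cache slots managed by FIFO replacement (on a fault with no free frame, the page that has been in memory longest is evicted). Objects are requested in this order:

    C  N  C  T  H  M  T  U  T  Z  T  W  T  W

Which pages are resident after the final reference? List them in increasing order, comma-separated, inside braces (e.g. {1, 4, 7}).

C → miss, frames {C}
N → miss, frames {C,N}
C → hit
T → miss, frames {C,N,T}
H → miss, evict C, frames {N,T,H}
M → miss, evict N, frames {T,H,M}
T → hit
U → miss, evict T, frames {H,M,U}
T → miss, evict H, frames {M,U,T}
Z → miss, evict M, frames {U,T,Z}
T → hit
W → miss, evict U, frames {T,Z,W}
T → hit
W → hit

{T, W, Z}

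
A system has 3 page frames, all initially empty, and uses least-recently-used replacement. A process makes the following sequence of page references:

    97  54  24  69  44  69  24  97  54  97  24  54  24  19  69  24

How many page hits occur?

97: miss, frames (97)
54: miss, frames (97 54)
24: miss, frames (97 54 24)
69: miss, evict 97, frames (54 24 69)
44: miss, evict 54, frames (24 69 44)
69: hit
24: hit
97: miss, evict 44, frames (69 24 97)
54: miss, evict 69, frames (24 97 54)
97: hit
24: hit
54: hit
24: hit
19: miss, evict 97, frames (54 24 19)
69: miss, evict 54, frames (24 19 69)
24: hit
Hits: 7.

7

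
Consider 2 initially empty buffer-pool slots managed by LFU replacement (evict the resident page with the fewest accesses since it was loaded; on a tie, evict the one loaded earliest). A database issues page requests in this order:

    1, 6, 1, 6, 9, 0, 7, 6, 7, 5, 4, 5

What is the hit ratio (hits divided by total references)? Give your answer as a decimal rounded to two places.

1 -> fault, frames {1}
6 -> fault, frames {1,6}
1 -> hit
6 -> hit
9 -> fault, evict 1, frames {6,9}
0 -> fault, evict 9, frames {6,0}
7 -> fault, evict 0, frames {6,7}
6 -> hit
7 -> hit
5 -> fault, evict 7, frames {6,5}
4 -> fault, evict 5, frames {6,4}
5 -> fault, evict 4, frames {6,5}
Hits: 4 of 12 references → 4/12 = 0.3333.

0.33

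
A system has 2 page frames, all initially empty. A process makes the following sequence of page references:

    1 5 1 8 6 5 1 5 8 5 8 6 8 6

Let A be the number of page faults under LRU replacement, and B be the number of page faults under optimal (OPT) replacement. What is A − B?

Under LRU: F F . F F F F . F . . F . . → 8 faults.
Under OPT: F F . F F . F . F . . F . . → 7 faults.
A − B = 8 − 7 = 1.

1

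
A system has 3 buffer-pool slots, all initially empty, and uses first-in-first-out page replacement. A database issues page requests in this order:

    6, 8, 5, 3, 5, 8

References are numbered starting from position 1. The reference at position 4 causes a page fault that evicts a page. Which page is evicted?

6

pos 1: 6 → fault, frames (6)
pos 2: 8 → fault, frames (6 8)
pos 3: 5 → fault, frames (6 8 5)
pos 4: 3 → fault, evict 6, frames (8 5 3)
At position 4, page 6 is evicted.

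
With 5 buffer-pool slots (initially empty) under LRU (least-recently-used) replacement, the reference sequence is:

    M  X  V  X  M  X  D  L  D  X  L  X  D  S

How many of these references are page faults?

6

M: fault, frames [M]
X: fault, frames [M, X]
V: fault, frames [M, X, V]
X: hit
M: hit
X: hit
D: fault, frames [V, M, X, D]
L: fault, frames [V, M, X, D, L]
D: hit
X: hit
L: hit
X: hit
D: hit
S: fault, evict V, frames [M, L, X, D, S]
Page faults: 6.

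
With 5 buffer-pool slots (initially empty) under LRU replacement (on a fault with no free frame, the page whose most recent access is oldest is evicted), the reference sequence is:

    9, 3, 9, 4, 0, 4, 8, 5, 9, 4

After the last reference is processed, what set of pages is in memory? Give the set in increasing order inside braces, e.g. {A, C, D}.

{0, 4, 5, 8, 9}

9 → miss, frames (9)
3 → miss, frames (9 3)
9 → hit
4 → miss, frames (3 9 4)
0 → miss, frames (3 9 4 0)
4 → hit
8 → miss, frames (3 9 0 4 8)
5 → miss, evict 3, frames (9 0 4 8 5)
9 → hit
4 → hit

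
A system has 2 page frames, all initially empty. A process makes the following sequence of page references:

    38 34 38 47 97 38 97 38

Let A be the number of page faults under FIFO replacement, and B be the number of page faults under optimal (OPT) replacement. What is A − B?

1

Under FIFO: F F . F F F . . → 5 faults.
Under OPT: F F . F F . . . → 4 faults.
A − B = 5 − 4 = 1.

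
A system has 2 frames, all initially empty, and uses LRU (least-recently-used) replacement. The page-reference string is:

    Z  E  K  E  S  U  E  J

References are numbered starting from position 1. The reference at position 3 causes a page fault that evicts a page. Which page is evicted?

Z

pos 1: Z -> miss, frames [Z]
pos 2: E -> miss, frames [Z, E]
pos 3: K -> miss, evict Z, frames [E, K]
At position 3, page Z is evicted.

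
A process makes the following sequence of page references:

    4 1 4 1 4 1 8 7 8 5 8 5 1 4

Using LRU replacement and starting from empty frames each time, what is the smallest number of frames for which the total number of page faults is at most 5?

f=1: 14 faults
f=2: 7 faults
f=3: 7 faults
f=4: 6 faults
f=5: 5 faults
Smallest f with faults ≤ 5 is 5.

5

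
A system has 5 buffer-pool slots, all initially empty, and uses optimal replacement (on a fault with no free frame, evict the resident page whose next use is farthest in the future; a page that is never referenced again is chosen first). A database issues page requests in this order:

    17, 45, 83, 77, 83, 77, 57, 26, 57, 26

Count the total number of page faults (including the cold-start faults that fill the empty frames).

17 -> miss, frames (17)
45 -> miss, frames (17 45)
83 -> miss, frames (17 45 83)
77 -> miss, frames (17 45 83 77)
83 -> hit
77 -> hit
57 -> miss, frames (17 45 83 77 57)
26 -> miss, evict 77, frames (17 45 83 57 26)
57 -> hit
26 -> hit
Page faults: 6.

6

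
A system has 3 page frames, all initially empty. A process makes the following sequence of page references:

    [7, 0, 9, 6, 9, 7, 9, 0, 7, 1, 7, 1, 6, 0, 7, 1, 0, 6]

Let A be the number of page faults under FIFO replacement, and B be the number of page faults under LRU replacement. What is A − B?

Under FIFO: F F F F . F . F . F . . F . F . F . → 10 faults.
Under LRU: F F F F . F . F . F . . F F F F . F → 12 faults.
A − B = 10 − 12 = -2.

-2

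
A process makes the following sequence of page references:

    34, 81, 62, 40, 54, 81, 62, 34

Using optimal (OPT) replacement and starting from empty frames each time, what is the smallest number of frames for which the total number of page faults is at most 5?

f=1: 8 faults
f=2: 7 faults
f=3: 6 faults
f=4: 5 faults
f=5: 5 faults
Smallest f with faults ≤ 5 is 4.

4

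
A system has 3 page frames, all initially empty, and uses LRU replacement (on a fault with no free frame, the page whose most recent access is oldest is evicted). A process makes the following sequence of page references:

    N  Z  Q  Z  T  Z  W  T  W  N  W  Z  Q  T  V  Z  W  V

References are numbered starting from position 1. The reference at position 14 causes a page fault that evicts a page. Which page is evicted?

pos 1: N -> fault, frames (N)
pos 2: Z -> fault, frames (N Z)
pos 3: Q -> fault, frames (N Z Q)
pos 4: Z -> hit
pos 5: T -> fault, evict N, frames (Q Z T)
pos 6: Z -> hit
pos 7: W -> fault, evict Q, frames (T Z W)
pos 8: T -> hit
pos 9: W -> hit
pos 10: N -> fault, evict Z, frames (T W N)
pos 11: W -> hit
pos 12: Z -> fault, evict T, frames (N W Z)
pos 13: Q -> fault, evict N, frames (W Z Q)
pos 14: T -> fault, evict W, frames (Z Q T)
At position 14, page W is evicted.

W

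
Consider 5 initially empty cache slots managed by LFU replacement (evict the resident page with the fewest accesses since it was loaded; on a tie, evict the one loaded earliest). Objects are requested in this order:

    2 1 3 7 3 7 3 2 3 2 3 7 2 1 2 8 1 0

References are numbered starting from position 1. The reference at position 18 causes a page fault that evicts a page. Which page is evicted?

pos 1: 2 -> miss, frames [2]
pos 2: 1 -> miss, frames [2, 1]
pos 3: 3 -> miss, frames [2, 1, 3]
pos 4: 7 -> miss, frames [2, 1, 3, 7]
pos 5: 3 -> hit
pos 6: 7 -> hit
pos 7: 3 -> hit
pos 8: 2 -> hit
pos 9: 3 -> hit
pos 10: 2 -> hit
pos 11: 3 -> hit
pos 12: 7 -> hit
pos 13: 2 -> hit
pos 14: 1 -> hit
pos 15: 2 -> hit
pos 16: 8 -> miss, frames [2, 1, 3, 7, 8]
pos 17: 1 -> hit
pos 18: 0 -> miss, evict 8, frames [2, 1, 3, 7, 0]
At position 18, page 8 is evicted.

8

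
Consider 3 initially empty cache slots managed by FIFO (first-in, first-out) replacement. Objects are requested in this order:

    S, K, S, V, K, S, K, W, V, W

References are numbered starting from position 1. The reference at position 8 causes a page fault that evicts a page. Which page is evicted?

S

pos 1: S: fault, frames (S)
pos 2: K: fault, frames (S K)
pos 3: S: hit
pos 4: V: fault, frames (S K V)
pos 5: K: hit
pos 6: S: hit
pos 7: K: hit
pos 8: W: fault, evict S, frames (K V W)
At position 8, page S is evicted.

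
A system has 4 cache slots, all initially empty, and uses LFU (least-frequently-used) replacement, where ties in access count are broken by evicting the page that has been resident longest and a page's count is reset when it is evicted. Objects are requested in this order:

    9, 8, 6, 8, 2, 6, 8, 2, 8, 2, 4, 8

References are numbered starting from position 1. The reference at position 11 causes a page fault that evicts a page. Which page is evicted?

pos 1: 9: miss, frames [9]
pos 2: 8: miss, frames [9, 8]
pos 3: 6: miss, frames [9, 8, 6]
pos 4: 8: hit
pos 5: 2: miss, frames [9, 8, 6, 2]
pos 6: 6: hit
pos 7: 8: hit
pos 8: 2: hit
pos 9: 8: hit
pos 10: 2: hit
pos 11: 4: miss, evict 9, frames [8, 6, 2, 4]
At position 11, page 9 is evicted.

9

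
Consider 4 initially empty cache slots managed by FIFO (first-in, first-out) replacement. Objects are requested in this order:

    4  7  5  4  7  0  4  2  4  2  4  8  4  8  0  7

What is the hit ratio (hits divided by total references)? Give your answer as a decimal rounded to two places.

4 -> miss, frames [4]
7 -> miss, frames [4, 7]
5 -> miss, frames [4, 7, 5]
4 -> hit
7 -> hit
0 -> miss, frames [4, 7, 5, 0]
4 -> hit
2 -> miss, evict 4, frames [7, 5, 0, 2]
4 -> miss, evict 7, frames [5, 0, 2, 4]
2 -> hit
4 -> hit
8 -> miss, evict 5, frames [0, 2, 4, 8]
4 -> hit
8 -> hit
0 -> hit
7 -> miss, evict 0, frames [2, 4, 8, 7]
Hits: 8 of 16 references → 8/16 = 0.5000.

0.50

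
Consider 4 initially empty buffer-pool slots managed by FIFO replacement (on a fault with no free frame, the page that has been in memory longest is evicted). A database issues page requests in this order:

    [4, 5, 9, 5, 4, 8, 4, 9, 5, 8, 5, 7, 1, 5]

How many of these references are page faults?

7

4 → miss, frames [4]
5 → miss, frames [4, 5]
9 → miss, frames [4, 5, 9]
5 → hit
4 → hit
8 → miss, frames [4, 5, 9, 8]
4 → hit
9 → hit
5 → hit
8 → hit
5 → hit
7 → miss, evict 4, frames [5, 9, 8, 7]
1 → miss, evict 5, frames [9, 8, 7, 1]
5 → miss, evict 9, frames [8, 7, 1, 5]
Page faults: 7.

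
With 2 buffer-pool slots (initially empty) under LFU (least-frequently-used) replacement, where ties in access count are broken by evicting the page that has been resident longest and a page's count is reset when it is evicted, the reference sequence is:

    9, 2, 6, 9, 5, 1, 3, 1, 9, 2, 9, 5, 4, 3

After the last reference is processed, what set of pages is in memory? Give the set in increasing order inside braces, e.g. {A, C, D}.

{1, 3}

9 → miss, frames (9)
2 → miss, frames (9 2)
6 → miss, evict 9, frames (2 6)
9 → miss, evict 2, frames (6 9)
5 → miss, evict 6, frames (9 5)
1 → miss, evict 9, frames (5 1)
3 → miss, evict 5, frames (1 3)
1 → hit
9 → miss, evict 3, frames (1 9)
2 → miss, evict 9, frames (1 2)
9 → miss, evict 2, frames (1 9)
5 → miss, evict 9, frames (1 5)
4 → miss, evict 5, frames (1 4)
3 → miss, evict 4, frames (1 3)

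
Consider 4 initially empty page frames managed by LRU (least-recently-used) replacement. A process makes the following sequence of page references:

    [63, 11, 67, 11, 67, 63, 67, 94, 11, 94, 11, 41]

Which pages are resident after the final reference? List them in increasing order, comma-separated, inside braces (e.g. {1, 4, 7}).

{11, 41, 67, 94}

63 → fault, frames (63)
11 → fault, frames (63 11)
67 → fault, frames (63 11 67)
11 → hit
67 → hit
63 → hit
67 → hit
94 → fault, frames (11 63 67 94)
11 → hit
94 → hit
11 → hit
41 → fault, evict 63, frames (67 94 11 41)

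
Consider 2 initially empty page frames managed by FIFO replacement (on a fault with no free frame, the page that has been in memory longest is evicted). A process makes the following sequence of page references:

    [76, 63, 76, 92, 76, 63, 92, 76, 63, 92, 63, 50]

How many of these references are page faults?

76 -> miss, frames {76}
63 -> miss, frames {76,63}
76 -> hit
92 -> miss, evict 76, frames {63,92}
76 -> miss, evict 63, frames {92,76}
63 -> miss, evict 92, frames {76,63}
92 -> miss, evict 76, frames {63,92}
76 -> miss, evict 63, frames {92,76}
63 -> miss, evict 92, frames {76,63}
92 -> miss, evict 76, frames {63,92}
63 -> hit
50 -> miss, evict 63, frames {92,50}
Page faults: 10.

10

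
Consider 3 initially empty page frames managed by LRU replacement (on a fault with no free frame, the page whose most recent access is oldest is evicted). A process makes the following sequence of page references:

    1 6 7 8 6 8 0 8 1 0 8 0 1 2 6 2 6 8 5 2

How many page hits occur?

1 → miss, frames {1}
6 → miss, frames {1,6}
7 → miss, frames {1,6,7}
8 → miss, evict 1, frames {6,7,8}
6 → hit
8 → hit
0 → miss, evict 7, frames {6,8,0}
8 → hit
1 → miss, evict 6, frames {0,8,1}
0 → hit
8 → hit
0 → hit
1 → hit
2 → miss, evict 8, frames {0,1,2}
6 → miss, evict 0, frames {1,2,6}
2 → hit
6 → hit
8 → miss, evict 1, frames {2,6,8}
5 → miss, evict 2, frames {6,8,5}
2 → miss, evict 6, frames {8,5,2}
Hits: 9.

9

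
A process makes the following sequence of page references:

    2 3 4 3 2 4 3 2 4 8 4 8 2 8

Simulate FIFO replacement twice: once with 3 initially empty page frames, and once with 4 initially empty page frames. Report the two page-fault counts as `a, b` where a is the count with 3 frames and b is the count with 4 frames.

3 frames: F F F . . . . . . F . . F . → 5 faults.
4 frames: F F F . . . . . . F . . . . → 4 faults.
4 < 5: adding a frame reduced faults, as is typical.

5, 4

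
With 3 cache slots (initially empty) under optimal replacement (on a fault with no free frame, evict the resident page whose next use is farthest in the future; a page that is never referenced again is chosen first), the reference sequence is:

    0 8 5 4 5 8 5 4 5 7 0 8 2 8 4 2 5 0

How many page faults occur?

0 -> miss, frames [0]
8 -> miss, frames [0, 8]
5 -> miss, frames [0, 8, 5]
4 -> miss, evict 0, frames [8, 5, 4]
5 -> hit
8 -> hit
5 -> hit
4 -> hit
5 -> hit
7 -> miss, evict 5, frames [8, 4, 7]
0 -> miss, evict 7, frames [8, 4, 0]
8 -> hit
2 -> miss, evict 0, frames [8, 4, 2]
8 -> hit
4 -> hit
2 -> hit
5 -> miss, evict 2, frames [8, 4, 5]
0 -> miss, evict 5, frames [8, 4, 0]
Page faults: 9.

9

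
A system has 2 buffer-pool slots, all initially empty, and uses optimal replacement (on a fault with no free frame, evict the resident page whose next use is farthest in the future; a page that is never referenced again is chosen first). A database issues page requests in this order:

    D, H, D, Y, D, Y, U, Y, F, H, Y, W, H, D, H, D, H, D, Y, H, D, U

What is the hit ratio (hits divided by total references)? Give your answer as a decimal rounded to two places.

D: fault, frames [D]
H: fault, frames [D, H]
D: hit
Y: fault, evict H, frames [D, Y]
D: hit
Y: hit
U: fault, evict D, frames [Y, U]
Y: hit
F: fault, evict U, frames [Y, F]
H: fault, evict F, frames [Y, H]
Y: hit
W: fault, evict Y, frames [H, W]
H: hit
D: fault, evict W, frames [H, D]
H: hit
D: hit
H: hit
D: hit
Y: fault, evict D, frames [H, Y]
H: hit
D: fault, evict Y, frames [H, D]
U: fault, evict D, frames [H, U]
Hits: 11 of 22 references → 11/22 = 0.5000.

0.50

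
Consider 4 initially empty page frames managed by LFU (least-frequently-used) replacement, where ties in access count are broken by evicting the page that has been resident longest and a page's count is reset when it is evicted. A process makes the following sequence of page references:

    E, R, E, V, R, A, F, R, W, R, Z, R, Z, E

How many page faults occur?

7

E -> fault, frames [E]
R -> fault, frames [E, R]
E -> hit
V -> fault, frames [E, R, V]
R -> hit
A -> fault, frames [E, R, V, A]
F -> fault, evict V, frames [E, R, A, F]
R -> hit
W -> fault, evict A, frames [E, R, F, W]
R -> hit
Z -> fault, evict F, frames [E, R, W, Z]
R -> hit
Z -> hit
E -> hit
Page faults: 7.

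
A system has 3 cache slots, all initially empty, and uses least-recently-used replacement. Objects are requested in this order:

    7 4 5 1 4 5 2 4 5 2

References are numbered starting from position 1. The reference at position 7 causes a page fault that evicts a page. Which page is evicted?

pos 1: 7 → fault, frames [7]
pos 2: 4 → fault, frames [7, 4]
pos 3: 5 → fault, frames [7, 4, 5]
pos 4: 1 → fault, evict 7, frames [4, 5, 1]
pos 5: 4 → hit
pos 6: 5 → hit
pos 7: 2 → fault, evict 1, frames [4, 5, 2]
At position 7, page 1 is evicted.

1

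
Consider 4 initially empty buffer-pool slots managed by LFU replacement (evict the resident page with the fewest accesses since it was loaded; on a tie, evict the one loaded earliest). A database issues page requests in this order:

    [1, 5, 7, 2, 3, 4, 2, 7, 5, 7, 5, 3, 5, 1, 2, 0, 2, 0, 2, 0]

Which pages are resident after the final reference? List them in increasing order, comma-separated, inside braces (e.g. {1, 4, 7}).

{0, 2, 5, 7}

1 -> fault, frames (1)
5 -> fault, frames (1 5)
7 -> fault, frames (1 5 7)
2 -> fault, frames (1 5 7 2)
3 -> fault, evict 1, frames (5 7 2 3)
4 -> fault, evict 5, frames (7 2 3 4)
2 -> hit
7 -> hit
5 -> fault, evict 3, frames (7 2 4 5)
7 -> hit
5 -> hit
3 -> fault, evict 4, frames (7 2 5 3)
5 -> hit
1 -> fault, evict 3, frames (7 2 5 1)
2 -> hit
0 -> fault, evict 1, frames (7 2 5 0)
2 -> hit
0 -> hit
2 -> hit
0 -> hit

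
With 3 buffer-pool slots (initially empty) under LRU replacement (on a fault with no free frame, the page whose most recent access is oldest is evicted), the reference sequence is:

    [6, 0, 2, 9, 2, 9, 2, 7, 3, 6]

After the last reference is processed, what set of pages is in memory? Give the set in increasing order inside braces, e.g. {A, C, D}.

{3, 6, 7}

6: miss, frames [6]
0: miss, frames [6, 0]
2: miss, frames [6, 0, 2]
9: miss, evict 6, frames [0, 2, 9]
2: hit
9: hit
2: hit
7: miss, evict 0, frames [9, 2, 7]
3: miss, evict 9, frames [2, 7, 3]
6: miss, evict 2, frames [7, 3, 6]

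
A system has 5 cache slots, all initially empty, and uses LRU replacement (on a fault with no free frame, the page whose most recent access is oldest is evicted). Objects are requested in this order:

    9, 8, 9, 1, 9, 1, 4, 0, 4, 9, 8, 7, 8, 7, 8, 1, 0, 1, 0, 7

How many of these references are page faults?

8

9: miss, frames (9)
8: miss, frames (9 8)
9: hit
1: miss, frames (8 9 1)
9: hit
1: hit
4: miss, frames (8 9 1 4)
0: miss, frames (8 9 1 4 0)
4: hit
9: hit
8: hit
7: miss, evict 1, frames (0 4 9 8 7)
8: hit
7: hit
8: hit
1: miss, evict 0, frames (4 9 7 8 1)
0: miss, evict 4, frames (9 7 8 1 0)
1: hit
0: hit
7: hit
Page faults: 8.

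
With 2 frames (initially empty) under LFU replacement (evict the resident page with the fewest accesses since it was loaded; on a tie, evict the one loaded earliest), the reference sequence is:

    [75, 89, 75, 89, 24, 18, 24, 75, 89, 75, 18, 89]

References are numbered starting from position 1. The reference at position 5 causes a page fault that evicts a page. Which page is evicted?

75

pos 1: 75 -> fault, frames [75]
pos 2: 89 -> fault, frames [75, 89]
pos 3: 75 -> hit
pos 4: 89 -> hit
pos 5: 24 -> fault, evict 75, frames [89, 24]
At position 5, page 75 is evicted.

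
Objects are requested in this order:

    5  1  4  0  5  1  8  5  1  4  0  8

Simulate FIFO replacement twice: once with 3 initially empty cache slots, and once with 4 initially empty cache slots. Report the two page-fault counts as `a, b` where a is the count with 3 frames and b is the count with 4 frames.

9, 10

3 frames: F F F F F F F . . F F . → 9 faults.
4 frames: F F F F . . F F F F F F → 10 faults.
10 > 9: adding a frame increased faults — Belady's anomaly.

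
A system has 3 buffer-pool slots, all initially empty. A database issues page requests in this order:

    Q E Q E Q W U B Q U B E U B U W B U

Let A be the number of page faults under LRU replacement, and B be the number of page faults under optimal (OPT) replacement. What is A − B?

1

Under LRU: F F . . . F F F F . . F . . . F . . → 8 faults.
Under OPT: F F . . . F F F . . . F . . . F . . → 7 faults.
A − B = 8 − 7 = 1.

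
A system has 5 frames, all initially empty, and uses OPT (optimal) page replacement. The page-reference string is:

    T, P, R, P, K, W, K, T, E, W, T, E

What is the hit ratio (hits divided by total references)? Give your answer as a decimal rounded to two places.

T: fault, frames (T)
P: fault, frames (T P)
R: fault, frames (T P R)
P: hit
K: fault, frames (T P R K)
W: fault, frames (T P R K W)
K: hit
T: hit
E: fault, evict K, frames (T P R W E)
W: hit
T: hit
E: hit
Hits: 6 of 12 references → 6/12 = 0.5000.

0.50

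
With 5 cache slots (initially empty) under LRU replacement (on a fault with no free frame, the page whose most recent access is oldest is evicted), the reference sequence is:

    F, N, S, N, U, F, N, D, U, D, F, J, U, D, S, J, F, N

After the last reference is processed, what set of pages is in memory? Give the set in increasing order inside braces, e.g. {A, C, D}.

{D, F, J, N, S}

F: miss, frames [F]
N: miss, frames [F, N]
S: miss, frames [F, N, S]
N: hit
U: miss, frames [F, S, N, U]
F: hit
N: hit
D: miss, frames [S, U, F, N, D]
U: hit
D: hit
F: hit
J: miss, evict S, frames [N, U, D, F, J]
U: hit
D: hit
S: miss, evict N, frames [F, J, U, D, S]
J: hit
F: hit
N: miss, evict U, frames [D, S, J, F, N]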